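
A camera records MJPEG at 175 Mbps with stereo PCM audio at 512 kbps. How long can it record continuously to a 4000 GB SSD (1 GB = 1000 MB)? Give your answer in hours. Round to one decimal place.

Audio: 512 kbps = 0.512 Mbps.
Total bitrate: 175 + 0.512 = 175.512 Mbps.
Capacity: 4000 GB = 32,000,000 Mb.
Recording time: 32,000,000 / 175.512 = 182,324 s ≈ 50.6 hours.

50.6 hours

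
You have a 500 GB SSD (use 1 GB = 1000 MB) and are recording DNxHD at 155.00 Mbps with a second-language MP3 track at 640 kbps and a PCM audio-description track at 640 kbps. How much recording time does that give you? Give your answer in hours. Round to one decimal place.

Audio total: 640 + 640 = 1280 kbps = 1.280 Mbps.
Total bitrate: 155.00 + 1.280 = 156.280 Mbps.
Capacity: 500 GB = 4,000,000 Mb.
Recording time: 4,000,000 / 156.280 = 25,595 s ≈ 7.11 hours.

7.1 hours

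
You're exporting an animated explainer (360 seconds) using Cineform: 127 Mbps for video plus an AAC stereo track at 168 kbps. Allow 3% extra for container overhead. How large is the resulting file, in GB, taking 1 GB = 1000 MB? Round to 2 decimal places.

5.89 GB

Audio: 168 kbps = 0.168 Mbps.
Total bitrate: 127 + 0.168 = 127.168 Mbps.
Stream data: 127.168 Mbps × 360 s = 45780.5 Mb.
With 3% container overhead: ×1.03.
47,154 Mb ÷ 8 = 5,894 MB → 5.894 GB.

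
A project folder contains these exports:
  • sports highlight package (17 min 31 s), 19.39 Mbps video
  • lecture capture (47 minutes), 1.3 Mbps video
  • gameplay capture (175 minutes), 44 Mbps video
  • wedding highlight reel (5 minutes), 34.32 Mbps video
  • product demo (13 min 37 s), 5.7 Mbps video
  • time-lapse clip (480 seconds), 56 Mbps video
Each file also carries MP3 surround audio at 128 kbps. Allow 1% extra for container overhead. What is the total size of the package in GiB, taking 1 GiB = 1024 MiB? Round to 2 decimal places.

Audio: 128 kbps = 0.128 Mbps.
sports highlight package: 19.518 Mbps × 1051 s × 1.01 = 20718.6 Mb
lecture capture: 1.428 Mbps × 2820 s × 1.01 = 4067.2 Mb
gameplay capture: 44.128 Mbps × 10500 s × 1.01 = 467977.4 Mb
wedding highlight reel: 34.448 Mbps × 300 s × 1.01 = 10437.7 Mb
product demo: 5.828 Mbps × 817 s × 1.01 = 4809.1 Mb
time-lapse clip: 56.128 Mbps × 480 s × 1.01 = 27210.9 Mb
Total: 535220.9 Mb = 66902.6 MB.
= 62.31 GiB.

62.31 GiB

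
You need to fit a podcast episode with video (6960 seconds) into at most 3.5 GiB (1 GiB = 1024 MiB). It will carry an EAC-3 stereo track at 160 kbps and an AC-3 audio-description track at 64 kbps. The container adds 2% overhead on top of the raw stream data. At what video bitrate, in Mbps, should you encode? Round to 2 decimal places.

Budget: 3.5 GiB = 30064.8 Mb.
Stream payload after overhead: 30064.8 / 1.02 = 29475.3 Mb.
Total bitrate budget: 29475.3 Mb / 6960 s = 4.235 Mbps.
Audio total: 160 + 64 = 224 kbps = 0.224 Mbps.
Video: 4.235 − 0.224 = 4.011 Mbps.

4.01 Mbps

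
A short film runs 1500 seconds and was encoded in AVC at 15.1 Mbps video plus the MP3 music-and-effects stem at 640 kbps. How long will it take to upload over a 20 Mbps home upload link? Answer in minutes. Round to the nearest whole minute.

20 minutes

Audio: 640 kbps = 0.640 Mbps.
Total bitrate: 15.740 Mbps.
File: 15.740 Mbps × 1500 s = 23610.0 Mb.
At 20 Mbps: 23610.0 / 20 = 1180.5 s ≈ 19.7 minutes.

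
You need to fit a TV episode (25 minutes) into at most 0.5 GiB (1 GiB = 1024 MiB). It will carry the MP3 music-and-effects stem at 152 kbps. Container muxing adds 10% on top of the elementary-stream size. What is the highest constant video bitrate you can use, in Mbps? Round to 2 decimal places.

2.45 Mbps

Budget: 0.5 GiB = 4295.0 Mb.
Stream payload after overhead: 4295.0 / 1.10 = 3904.5 Mb.
25 min = 1500 s
Total bitrate budget: 3904.5 Mb / 1500 s = 2.603 Mbps.
Audio: 152 kbps = 0.152 Mbps.
Video: 2.603 − 0.152 = 2.451 Mbps.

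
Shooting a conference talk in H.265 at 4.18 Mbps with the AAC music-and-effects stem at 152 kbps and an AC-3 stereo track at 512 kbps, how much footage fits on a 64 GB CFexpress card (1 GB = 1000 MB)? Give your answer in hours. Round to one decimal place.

29.4 hours

Audio total: 152 + 512 = 664 kbps = 0.664 Mbps.
Total bitrate: 4.18 + 0.664 = 4.844 Mbps.
Capacity: 64 GB = 512,000 Mb.
Recording time: 512,000 / 4.844 = 105,698 s ≈ 29.4 hours.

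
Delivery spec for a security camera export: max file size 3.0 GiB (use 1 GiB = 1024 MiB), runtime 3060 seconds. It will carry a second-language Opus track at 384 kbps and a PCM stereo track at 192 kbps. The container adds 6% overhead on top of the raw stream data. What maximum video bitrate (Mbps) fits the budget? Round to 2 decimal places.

7.37 Mbps

Budget: 3.0 GiB = 25769.8 Mb.
Stream payload after overhead: 25769.8 / 1.06 = 24311.1 Mb.
Total bitrate budget: 24311.1 Mb / 3060 s = 7.945 Mbps.
Audio total: 384 + 192 = 576 kbps = 0.576 Mbps.
Video: 7.945 − 0.576 = 7.369 Mbps.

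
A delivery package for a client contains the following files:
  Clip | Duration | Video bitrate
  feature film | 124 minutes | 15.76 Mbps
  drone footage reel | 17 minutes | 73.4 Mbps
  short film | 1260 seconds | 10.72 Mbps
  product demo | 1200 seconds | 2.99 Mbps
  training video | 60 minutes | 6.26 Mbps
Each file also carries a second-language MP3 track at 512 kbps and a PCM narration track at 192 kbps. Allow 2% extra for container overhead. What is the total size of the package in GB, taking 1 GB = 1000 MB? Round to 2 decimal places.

Audio total: 512 + 192 = 704 kbps = 0.704 Mbps.
feature film: 16.464 Mbps × 7440 s × 1.02 = 124942.0 Mb
drone footage reel: 74.104 Mbps × 1020 s × 1.02 = 77097.8 Mb
short film: 11.424 Mbps × 1260 s × 1.02 = 14682.1 Mb
product demo: 3.694 Mbps × 1200 s × 1.02 = 4521.5 Mb
training video: 6.964 Mbps × 3600 s × 1.02 = 25571.8 Mb
Total: 246815.2 Mb = 30851.9 MB.
= 30.85 GB.

30.85 GB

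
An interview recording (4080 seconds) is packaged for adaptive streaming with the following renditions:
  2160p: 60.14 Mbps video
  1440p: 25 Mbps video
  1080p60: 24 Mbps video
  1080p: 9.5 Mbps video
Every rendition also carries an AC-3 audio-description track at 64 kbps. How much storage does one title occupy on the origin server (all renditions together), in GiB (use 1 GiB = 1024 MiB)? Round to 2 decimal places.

56.47 GiB

Audio: 64 kbps = 0.064 Mbps.
Sum of rendition bitrates: (60.14+0.064) + (25+0.064) + (24+0.064) + (9.5+0.064) = 118.896 Mbps.
× 4080 s = 485,096 Mb = 60,637 MB = 56.47 GiB.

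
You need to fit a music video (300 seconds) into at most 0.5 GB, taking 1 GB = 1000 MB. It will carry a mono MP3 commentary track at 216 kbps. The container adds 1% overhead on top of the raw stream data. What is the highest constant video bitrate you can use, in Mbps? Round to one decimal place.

13.0 Mbps

Budget: 0.5 GB = 4000.0 Mb.
Stream payload after overhead: 4000.0 / 1.01 = 3960.4 Mb.
Total bitrate budget: 3960.4 Mb / 300 s = 13.201 Mbps.
Audio: 216 kbps = 0.216 Mbps.
Video: 13.201 − 0.216 = 12.985 Mbps.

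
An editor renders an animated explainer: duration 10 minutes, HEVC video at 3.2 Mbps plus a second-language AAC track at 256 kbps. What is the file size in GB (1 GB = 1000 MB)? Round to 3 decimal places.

10 min = 600 s
Audio: 256 kbps = 0.256 Mbps.
Total bitrate: 3.2 + 0.256 = 3.456 Mbps.
Stream data: 3.456 Mbps × 600 s = 2073.6 Mb.
2,074 Mb ÷ 8 = 259.2 MB → 0.2592 GB.

0.259 GB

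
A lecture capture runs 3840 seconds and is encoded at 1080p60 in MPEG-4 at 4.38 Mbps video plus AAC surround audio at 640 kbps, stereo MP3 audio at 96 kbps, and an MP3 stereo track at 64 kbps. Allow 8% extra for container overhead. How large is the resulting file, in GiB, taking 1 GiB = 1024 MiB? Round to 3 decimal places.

Audio total: 640 + 96 + 64 = 800 kbps = 0.800 Mbps.
Total bitrate: 4.38 + 0.800 = 5.180 Mbps.
Stream data: 5.180 Mbps × 3840 s = 19891.2 Mb.
With 8% container overhead: ×1.08.
21,482 Mb = 2,685,312,000 bytes ÷ 1,073,741,824 = 2.501 GiB.

2.501 GiB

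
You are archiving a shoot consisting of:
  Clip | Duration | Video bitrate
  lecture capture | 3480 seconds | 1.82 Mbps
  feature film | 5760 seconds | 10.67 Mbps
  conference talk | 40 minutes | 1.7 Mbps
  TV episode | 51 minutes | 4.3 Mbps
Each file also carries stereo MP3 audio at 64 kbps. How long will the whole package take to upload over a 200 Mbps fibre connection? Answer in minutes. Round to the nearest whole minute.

Audio: 64 kbps = 0.064 Mbps.
lecture capture: 1.884 Mbps × 3480 s = 6556.3 Mb
feature film: 10.734 Mbps × 5760 s = 61827.8 Mb
conference talk: 1.764 Mbps × 2400 s = 4233.6 Mb
TV episode: 4.364 Mbps × 3060 s = 13353.8 Mb
Total: 85971.6 Mb = 10746.5 MB.
At 200 Mbps: 85971.6 / 200 = 430 s ≈ 7.16 minutes.

7 minutes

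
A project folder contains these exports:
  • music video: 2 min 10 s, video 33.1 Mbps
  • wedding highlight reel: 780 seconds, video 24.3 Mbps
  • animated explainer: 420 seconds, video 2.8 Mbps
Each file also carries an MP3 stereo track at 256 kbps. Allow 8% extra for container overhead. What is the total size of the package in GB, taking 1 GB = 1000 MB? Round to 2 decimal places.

3.34 GB

Audio: 256 kbps = 0.256 Mbps.
music video: 33.356 Mbps × 130 s × 1.08 = 4683.2 Mb
wedding highlight reel: 24.556 Mbps × 780 s × 1.08 = 20686.0 Mb
animated explainer: 3.056 Mbps × 420 s × 1.08 = 1386.2 Mb
Total: 26755.4 Mb = 3344.4 MB.
= 3.344 GB.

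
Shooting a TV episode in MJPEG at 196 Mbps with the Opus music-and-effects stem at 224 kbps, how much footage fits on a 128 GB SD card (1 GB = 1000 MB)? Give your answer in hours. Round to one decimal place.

1.4 hours

Audio: 224 kbps = 0.224 Mbps.
Total bitrate: 196 + 0.224 = 196.224 Mbps.
Capacity: 128 GB = 1,024,000 Mb.
Recording time: 1,024,000 / 196.224 = 5,219 s ≈ 1.45 hours.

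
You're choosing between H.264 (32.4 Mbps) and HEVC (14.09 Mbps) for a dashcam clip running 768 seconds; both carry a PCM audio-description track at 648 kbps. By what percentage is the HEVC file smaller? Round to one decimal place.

55.4%

Audio: 648 kbps = 0.648 Mbps.
H.264: 33.048 Mbps × 768 s = 25380.9 Mb = 2.955 GiB.
HEVC: 14.738 Mbps × 768 s = 11318.8 Mb = 1.318 GiB.
Reduction: (1 − 1.318/2.955) × 100 = 55.40%.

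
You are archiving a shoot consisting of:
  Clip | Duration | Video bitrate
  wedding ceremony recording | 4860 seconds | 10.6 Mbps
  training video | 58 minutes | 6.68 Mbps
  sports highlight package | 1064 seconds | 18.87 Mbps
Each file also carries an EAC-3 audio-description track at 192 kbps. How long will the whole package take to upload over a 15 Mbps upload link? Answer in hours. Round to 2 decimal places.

Audio: 192 kbps = 0.192 Mbps.
wedding ceremony recording: 10.792 Mbps × 4860 s = 52449.1 Mb
training video: 6.872 Mbps × 3480 s = 23914.6 Mb
sports highlight package: 19.062 Mbps × 1064 s = 20282.0 Mb
Total: 96645.6 Mb = 12080.7 MB.
At 15 Mbps: 96645.6 / 15 = 6443 s ≈ 1.79 hours.

1.79 hours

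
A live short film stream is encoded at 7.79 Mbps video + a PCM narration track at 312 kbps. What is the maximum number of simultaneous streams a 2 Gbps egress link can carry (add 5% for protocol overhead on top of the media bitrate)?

Audio: 312 kbps = 0.312 Mbps.
Per-viewer media rate: 8.102 Mbps.
On the wire with 5% overhead: 8.507 Mbps.
2 Gbps = 2,000 Mbps; 2,000 / 8.507 = 235.10 → 235 viewers.

235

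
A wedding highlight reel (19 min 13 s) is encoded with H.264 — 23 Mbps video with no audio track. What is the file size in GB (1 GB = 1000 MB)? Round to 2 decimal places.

19 min 13 s = 1153 s
Total bitrate: 23 Mbps.
Stream data: 23.000 Mbps × 1153 s = 26519.0 Mb.
26,519 Mb ÷ 8 = 3,315 MB → 3.315 GB.

3.31 GB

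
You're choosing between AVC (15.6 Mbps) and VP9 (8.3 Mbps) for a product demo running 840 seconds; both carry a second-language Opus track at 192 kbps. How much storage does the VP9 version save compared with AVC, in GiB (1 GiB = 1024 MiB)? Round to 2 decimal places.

Audio: 192 kbps = 0.192 Mbps.
AVC: 15.792 Mbps × 840 s = 13265.3 Mb = 1.544 GiB.
VP9: 8.492 Mbps × 840 s = 7133.3 Mb = 0.830 GiB.
Saving: 1.544 − 0.830 = 0.714 GiB.

0.71 GiB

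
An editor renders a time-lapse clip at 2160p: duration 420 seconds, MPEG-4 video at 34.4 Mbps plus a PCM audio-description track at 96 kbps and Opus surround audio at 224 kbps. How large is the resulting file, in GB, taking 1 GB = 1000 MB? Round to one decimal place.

Audio total: 96 + 224 = 320 kbps = 0.320 Mbps.
Total bitrate: 34.4 + 0.320 = 34.720 Mbps.
Stream data: 34.720 Mbps × 420 s = 14582.4 Mb.
14,582 Mb ÷ 8 = 1,823 MB → 1.823 GB.

1.8 GB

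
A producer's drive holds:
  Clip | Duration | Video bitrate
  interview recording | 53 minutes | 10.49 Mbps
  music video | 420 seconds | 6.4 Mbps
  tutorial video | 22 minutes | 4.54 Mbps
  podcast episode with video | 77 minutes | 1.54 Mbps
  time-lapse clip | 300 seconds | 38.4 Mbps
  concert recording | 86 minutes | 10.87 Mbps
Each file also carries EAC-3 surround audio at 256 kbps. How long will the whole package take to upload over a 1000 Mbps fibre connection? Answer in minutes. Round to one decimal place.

2.0 minutes

Audio: 256 kbps = 0.256 Mbps.
interview recording: 10.746 Mbps × 3180 s = 34172.3 Mb
music video: 6.656 Mbps × 420 s = 2795.5 Mb
tutorial video: 4.796 Mbps × 1320 s = 6330.7 Mb
podcast episode with video: 1.796 Mbps × 4620 s = 8297.5 Mb
time-lapse clip: 38.656 Mbps × 300 s = 11596.8 Mb
concert recording: 11.126 Mbps × 5160 s = 57410.2 Mb
Total: 120603.0 Mb = 15075.4 MB.
At 1000 Mbps: 120603.0 / 1000 = 121 s ≈ 2.01 minutes.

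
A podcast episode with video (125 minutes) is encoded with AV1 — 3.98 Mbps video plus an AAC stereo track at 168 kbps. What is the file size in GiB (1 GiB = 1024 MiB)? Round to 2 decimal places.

125 min = 7500 s
Audio: 168 kbps = 0.168 Mbps.
Total bitrate: 3.98 + 0.168 = 4.148 Mbps.
Stream data: 4.148 Mbps × 7500 s = 31110.0 Mb.
31,110 Mb = 3,888,750,000 bytes ÷ 1,073,741,824 = 3.622 GiB.

3.62 GiB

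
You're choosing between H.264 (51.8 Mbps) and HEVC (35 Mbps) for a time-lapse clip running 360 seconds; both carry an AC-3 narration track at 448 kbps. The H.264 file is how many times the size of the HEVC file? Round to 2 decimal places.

1.47

Audio: 448 kbps = 0.448 Mbps.
H.264: 52.248 Mbps × 360 s = 18809.3 Mb = 2.351 GB.
HEVC: 35.448 Mbps × 360 s = 12761.3 Mb = 1.595 GB.
Ratio: 2.351 / 1.595 = 1.474.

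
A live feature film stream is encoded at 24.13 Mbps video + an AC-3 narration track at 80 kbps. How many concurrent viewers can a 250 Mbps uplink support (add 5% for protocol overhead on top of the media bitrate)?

9

Audio: 80 kbps = 0.080 Mbps.
Per-viewer media rate: 24.210 Mbps.
On the wire with 5% overhead: 25.421 Mbps.
250 Mbps = 250.0 Mbps; 250.0 / 25.421 = 9.83 → 9 viewers.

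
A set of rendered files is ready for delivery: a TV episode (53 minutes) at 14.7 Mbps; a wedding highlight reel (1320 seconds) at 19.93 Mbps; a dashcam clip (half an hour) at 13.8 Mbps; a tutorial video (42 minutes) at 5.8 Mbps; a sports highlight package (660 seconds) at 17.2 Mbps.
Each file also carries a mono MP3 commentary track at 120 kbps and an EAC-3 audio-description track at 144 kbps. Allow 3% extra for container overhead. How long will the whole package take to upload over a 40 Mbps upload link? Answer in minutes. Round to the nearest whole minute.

Audio total: 120 + 144 = 264 kbps = 0.264 Mbps.
TV episode: 14.964 Mbps × 3180 s × 1.03 = 49013.1 Mb
wedding highlight reel: 20.194 Mbps × 1320 s × 1.03 = 27455.8 Mb
dashcam clip: 14.064 Mbps × 1800 s × 1.03 = 26074.7 Mb
tutorial video: 6.064 Mbps × 2520 s × 1.03 = 15739.7 Mb
sports highlight package: 17.464 Mbps × 660 s × 1.03 = 11872.0 Mb
Total: 130155.2 Mb = 16269.4 MB.
At 40 Mbps: 130155.2 / 40 = 3254 s ≈ 54.2 minutes.

54 minutes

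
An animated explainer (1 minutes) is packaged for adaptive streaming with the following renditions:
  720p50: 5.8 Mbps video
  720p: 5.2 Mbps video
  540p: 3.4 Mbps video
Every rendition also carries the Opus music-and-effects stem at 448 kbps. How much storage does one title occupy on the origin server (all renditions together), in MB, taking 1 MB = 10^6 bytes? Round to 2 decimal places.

118.08 MB

Audio: 448 kbps = 0.448 Mbps.
Sum of rendition bitrates: (5.8+0.448) + (5.2+0.448) + (3.4+0.448) = 15.744 Mbps.
× 60 s = 944.6 Mb = 118.1 MB = 118.1 MB.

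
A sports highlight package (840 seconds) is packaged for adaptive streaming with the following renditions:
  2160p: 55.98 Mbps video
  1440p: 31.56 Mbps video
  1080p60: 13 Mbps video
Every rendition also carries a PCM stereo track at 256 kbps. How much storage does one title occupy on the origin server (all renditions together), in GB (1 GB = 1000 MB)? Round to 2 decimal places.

Audio: 256 kbps = 0.256 Mbps.
Sum of rendition bitrates: (55.98+0.256) + (31.56+0.256) + (13+0.256) = 101.308 Mbps.
× 840 s = 85,099 Mb = 10,637 MB = 10.64 GB.

10.64 GB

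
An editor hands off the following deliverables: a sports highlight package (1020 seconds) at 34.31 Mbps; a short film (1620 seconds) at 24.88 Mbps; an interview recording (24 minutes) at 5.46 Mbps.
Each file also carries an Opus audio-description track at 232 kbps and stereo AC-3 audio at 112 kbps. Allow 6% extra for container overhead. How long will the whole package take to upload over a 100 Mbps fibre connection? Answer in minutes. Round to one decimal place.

Audio total: 232 + 112 = 344 kbps = 0.344 Mbps.
sports highlight package: 34.654 Mbps × 1020 s × 1.06 = 37467.9 Mb
short film: 25.224 Mbps × 1620 s × 1.06 = 43314.7 Mb
interview recording: 5.804 Mbps × 1440 s × 1.06 = 8859.2 Mb
Total: 89641.8 Mb = 11205.2 MB.
At 100 Mbps: 89641.8 / 100 = 896 s ≈ 14.9 minutes.

14.9 minutes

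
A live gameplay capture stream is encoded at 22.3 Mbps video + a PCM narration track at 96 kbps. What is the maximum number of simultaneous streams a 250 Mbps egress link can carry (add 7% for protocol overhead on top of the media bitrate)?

Audio: 96 kbps = 0.096 Mbps.
Per-viewer media rate: 22.396 Mbps.
On the wire with 7% overhead: 23.964 Mbps.
250 Mbps = 250.0 Mbps; 250.0 / 23.964 = 10.43 → 10 viewers.

10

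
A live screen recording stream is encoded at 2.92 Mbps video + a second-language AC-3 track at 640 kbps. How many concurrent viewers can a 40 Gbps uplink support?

Audio: 640 kbps = 0.640 Mbps.
Per-viewer media rate: 3.560 Mbps.
40 Gbps = 40,000 Mbps; 40,000 / 3.560 = 11235.96 → 11235 viewers.

11235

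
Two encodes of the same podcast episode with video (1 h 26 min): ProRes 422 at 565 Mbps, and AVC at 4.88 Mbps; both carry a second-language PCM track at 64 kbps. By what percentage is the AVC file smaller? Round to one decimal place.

99.1%

1 h 26 min = 86 min = 5160 s
Audio: 64 kbps = 0.064 Mbps.
ProRes 422: 565.064 Mbps × 5160 s = 2915730.2 Mb = 339.436 GiB.
AVC: 4.944 Mbps × 5160 s = 25511.0 Mb = 2.970 GiB.
Reduction: (1 − 2.970/339.436) × 100 = 99.13%.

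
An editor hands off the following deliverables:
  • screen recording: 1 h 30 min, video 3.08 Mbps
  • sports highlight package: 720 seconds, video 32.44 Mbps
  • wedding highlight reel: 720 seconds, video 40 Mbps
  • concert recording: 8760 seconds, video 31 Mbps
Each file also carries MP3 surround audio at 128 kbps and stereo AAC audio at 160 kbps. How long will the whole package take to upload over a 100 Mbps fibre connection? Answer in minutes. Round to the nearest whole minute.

Audio total: 128 + 160 = 288 kbps = 0.288 Mbps.
screen recording: 3.368 Mbps × 5400 s = 18187.2 Mb
sports highlight package: 32.728 Mbps × 720 s = 23564.2 Mb
wedding highlight reel: 40.288 Mbps × 720 s = 29007.4 Mb
concert recording: 31.288 Mbps × 8760 s = 274082.9 Mb
Total: 344841.6 Mb = 43105.2 MB.
At 100 Mbps: 344841.6 / 100 = 3448 s ≈ 57.5 minutes.

57 minutes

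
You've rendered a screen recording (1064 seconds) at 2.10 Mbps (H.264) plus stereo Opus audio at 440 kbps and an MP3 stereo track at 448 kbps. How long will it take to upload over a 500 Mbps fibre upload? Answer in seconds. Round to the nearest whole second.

Audio total: 440 + 448 = 888 kbps = 0.888 Mbps.
Total bitrate: 2.988 Mbps.
File: 2.988 Mbps × 1064 s = 3179.2 Mb.
At 500 Mbps: 3179.2 / 500 = 6.4 s ≈ 6.36 seconds.

6 seconds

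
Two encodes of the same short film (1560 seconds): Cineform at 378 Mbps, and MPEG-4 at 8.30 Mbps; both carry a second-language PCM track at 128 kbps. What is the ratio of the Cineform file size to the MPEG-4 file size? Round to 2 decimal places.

Audio: 128 kbps = 0.128 Mbps.
Cineform: 378.128 Mbps × 1560 s = 589879.7 Mb = 73.735 GB.
MPEG-4: 8.428 Mbps × 1560 s = 13147.7 Mb = 1.643 GB.
Ratio: 73.735 / 1.643 = 44.866.

44.87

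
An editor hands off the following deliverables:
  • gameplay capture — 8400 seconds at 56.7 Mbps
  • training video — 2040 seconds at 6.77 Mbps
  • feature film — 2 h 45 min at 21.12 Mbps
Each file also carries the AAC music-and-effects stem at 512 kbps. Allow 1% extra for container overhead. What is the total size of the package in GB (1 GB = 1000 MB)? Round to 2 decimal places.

Audio: 512 kbps = 0.512 Mbps.
gameplay capture: 57.212 Mbps × 8400 s × 1.01 = 485386.6 Mb
training video: 7.282 Mbps × 2040 s × 1.01 = 15003.8 Mb
feature film: 21.632 Mbps × 9900 s × 1.01 = 216298.4 Mb
Total: 716688.8 Mb = 89586.1 MB.
= 89.59 GB.

89.59 GB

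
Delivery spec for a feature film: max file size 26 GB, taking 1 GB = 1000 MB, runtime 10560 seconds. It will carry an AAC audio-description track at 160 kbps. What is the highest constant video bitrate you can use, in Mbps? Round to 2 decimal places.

Budget: 26 GB = 208000.0 Mb.
Total bitrate budget: 208000.0 Mb / 10560 s = 19.697 Mbps.
Audio: 160 kbps = 0.160 Mbps.
Video: 19.697 − 0.160 = 19.537 Mbps.

19.54 Mbps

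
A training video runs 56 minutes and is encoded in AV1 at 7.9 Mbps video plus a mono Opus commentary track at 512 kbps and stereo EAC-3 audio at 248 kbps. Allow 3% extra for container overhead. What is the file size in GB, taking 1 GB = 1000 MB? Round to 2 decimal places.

56 min = 3360 s
Audio total: 512 + 248 = 760 kbps = 0.760 Mbps.
Total bitrate: 7.9 + 0.760 = 8.660 Mbps.
Stream data: 8.660 Mbps × 3360 s = 29097.6 Mb.
With 3% container overhead: ×1.03.
29,971 Mb ÷ 8 = 3,746 MB → 3.746 GB.

3.75 GB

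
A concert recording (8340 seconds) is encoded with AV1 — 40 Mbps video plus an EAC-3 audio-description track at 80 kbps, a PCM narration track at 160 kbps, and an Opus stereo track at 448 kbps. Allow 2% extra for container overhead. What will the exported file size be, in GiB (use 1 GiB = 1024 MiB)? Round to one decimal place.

Audio total: 80 + 160 + 448 = 688 kbps = 0.688 Mbps.
Total bitrate: 40 + 0.688 = 40.688 Mbps.
Stream data: 40.688 Mbps × 8340 s = 339337.9 Mb.
With 2% container overhead: ×1.02.
346,125 Mb = 43,265,584,800 bytes ÷ 1,073,741,824 = 40.29 GiB.

40.3 GiB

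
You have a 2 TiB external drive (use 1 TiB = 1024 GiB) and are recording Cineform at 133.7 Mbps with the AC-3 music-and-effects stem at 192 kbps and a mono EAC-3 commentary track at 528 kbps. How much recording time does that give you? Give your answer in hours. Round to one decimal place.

Audio total: 192 + 528 = 720 kbps = 0.720 Mbps.
Total bitrate: 133.7 + 0.720 = 134.420 Mbps.
Capacity: 2 TiB = 17,592,186 Mb.
Recording time: 17,592,186 / 134.420 = 130,875 s ≈ 36.4 hours.

36.4 hours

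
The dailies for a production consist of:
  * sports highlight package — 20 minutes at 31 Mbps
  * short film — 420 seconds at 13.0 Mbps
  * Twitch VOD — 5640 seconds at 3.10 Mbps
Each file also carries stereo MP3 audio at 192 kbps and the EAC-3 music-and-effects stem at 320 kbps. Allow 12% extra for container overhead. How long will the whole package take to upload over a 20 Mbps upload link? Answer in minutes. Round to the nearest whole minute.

60 minutes

Audio total: 192 + 320 = 512 kbps = 0.512 Mbps.
sports highlight package: 31.512 Mbps × 1200 s × 1.12 = 42352.1 Mb
short film: 13.512 Mbps × 420 s × 1.12 = 6356.0 Mb
Twitch VOD: 3.612 Mbps × 5640 s × 1.12 = 22816.3 Mb
Total: 71524.5 Mb = 8940.6 MB.
At 20 Mbps: 71524.5 / 20 = 3576 s ≈ 59.6 minutes.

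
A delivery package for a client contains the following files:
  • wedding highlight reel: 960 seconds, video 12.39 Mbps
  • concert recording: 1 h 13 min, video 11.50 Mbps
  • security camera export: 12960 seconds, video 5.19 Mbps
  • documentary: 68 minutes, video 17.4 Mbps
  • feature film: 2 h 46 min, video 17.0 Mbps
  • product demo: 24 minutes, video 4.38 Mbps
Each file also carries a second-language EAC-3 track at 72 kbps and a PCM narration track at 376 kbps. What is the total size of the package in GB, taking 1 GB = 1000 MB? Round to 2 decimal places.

Audio total: 72 + 376 = 448 kbps = 0.448 Mbps.
wedding highlight reel: 12.838 Mbps × 960 s = 12324.5 Mb
concert recording: 11.948 Mbps × 4380 s = 52332.2 Mb
security camera export: 5.638 Mbps × 12960 s = 73068.5 Mb
documentary: 17.848 Mbps × 4080 s = 72819.8 Mb
feature film: 17.448 Mbps × 9960 s = 173782.1 Mb
product demo: 4.828 Mbps × 1440 s = 6952.3 Mb
Total: 391279.4 Mb = 48909.9 MB.
= 48.91 GB.

48.91 GB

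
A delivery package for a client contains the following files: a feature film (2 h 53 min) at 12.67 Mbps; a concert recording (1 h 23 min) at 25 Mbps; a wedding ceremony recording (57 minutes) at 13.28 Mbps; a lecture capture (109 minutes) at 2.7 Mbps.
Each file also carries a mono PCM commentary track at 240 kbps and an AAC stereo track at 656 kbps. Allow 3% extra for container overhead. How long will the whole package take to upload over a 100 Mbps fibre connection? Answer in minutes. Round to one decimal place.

Audio total: 240 + 656 = 896 kbps = 0.896 Mbps.
feature film: 13.566 Mbps × 10380 s × 1.03 = 145039.5 Mb
concert recording: 25.896 Mbps × 4980 s × 1.03 = 132830.9 Mb
wedding ceremony recording: 14.176 Mbps × 3420 s × 1.03 = 49936.4 Mb
lecture capture: 3.596 Mbps × 6540 s × 1.03 = 24223.4 Mb
Total: 352030.2 Mb = 44003.8 MB.
At 100 Mbps: 352030.2 / 100 = 3520 s ≈ 58.7 minutes.

58.7 minutes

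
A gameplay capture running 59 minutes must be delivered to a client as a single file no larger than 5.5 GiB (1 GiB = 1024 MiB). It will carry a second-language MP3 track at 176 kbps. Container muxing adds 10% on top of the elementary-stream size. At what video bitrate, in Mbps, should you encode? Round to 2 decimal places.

11.96 Mbps

Budget: 5.5 GiB = 47244.6 Mb.
Stream payload after overhead: 47244.6 / 1.10 = 42949.7 Mb.
59 min = 3540 s
Total bitrate budget: 42949.7 Mb / 3540 s = 12.133 Mbps.
Audio: 176 kbps = 0.176 Mbps.
Video: 12.133 − 0.176 = 11.957 Mbps.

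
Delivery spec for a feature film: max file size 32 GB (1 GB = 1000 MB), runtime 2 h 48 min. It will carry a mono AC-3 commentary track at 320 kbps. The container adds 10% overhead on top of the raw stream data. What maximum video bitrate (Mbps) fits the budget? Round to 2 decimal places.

Budget: 32 GB = 256000.0 Mb.
Stream payload after overhead: 256000.0 / 1.10 = 232727.3 Mb.
2 h 48 min = 168 min = 10080 s
Total bitrate budget: 232727.3 Mb / 10080 s = 23.088 Mbps.
Audio: 320 kbps = 0.320 Mbps.
Video: 23.088 − 0.320 = 22.768 Mbps.

22.77 Mbps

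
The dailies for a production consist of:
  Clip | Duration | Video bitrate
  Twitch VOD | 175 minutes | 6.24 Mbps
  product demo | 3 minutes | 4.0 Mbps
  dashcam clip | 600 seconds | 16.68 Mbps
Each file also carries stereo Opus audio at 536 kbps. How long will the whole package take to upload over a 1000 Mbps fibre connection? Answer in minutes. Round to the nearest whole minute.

1 minutes

Audio: 536 kbps = 0.536 Mbps.
Twitch VOD: 6.776 Mbps × 10500 s = 71148.0 Mb
product demo: 4.536 Mbps × 180 s = 816.5 Mb
dashcam clip: 17.216 Mbps × 600 s = 10329.6 Mb
Total: 82294.1 Mb = 10286.8 MB.
At 1000 Mbps: 82294.1 / 1000 = 82 s ≈ 1.37 minutes.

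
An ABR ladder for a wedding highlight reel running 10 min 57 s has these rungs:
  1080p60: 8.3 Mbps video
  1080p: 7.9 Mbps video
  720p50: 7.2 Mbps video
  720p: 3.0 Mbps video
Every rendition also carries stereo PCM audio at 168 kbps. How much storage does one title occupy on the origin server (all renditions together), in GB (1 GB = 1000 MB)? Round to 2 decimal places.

10 min 57 s = 657 s
Audio: 168 kbps = 0.168 Mbps.
Sum of rendition bitrates: (8.3+0.168) + (7.9+0.168) + (7.2+0.168) + (3.0+0.168) = 27.072 Mbps.
× 657 s = 17,786 Mb = 2,223 MB = 2.223 GB.

2.22 GB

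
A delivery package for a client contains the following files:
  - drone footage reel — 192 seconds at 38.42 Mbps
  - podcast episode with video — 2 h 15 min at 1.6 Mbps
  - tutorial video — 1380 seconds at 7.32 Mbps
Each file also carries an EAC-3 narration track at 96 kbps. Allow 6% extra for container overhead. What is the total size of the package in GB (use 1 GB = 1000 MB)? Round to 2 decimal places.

Audio: 96 kbps = 0.096 Mbps.
drone footage reel: 38.516 Mbps × 192 s × 1.06 = 7838.8 Mb
podcast episode with video: 1.696 Mbps × 8100 s × 1.06 = 14561.9 Mb
tutorial video: 7.416 Mbps × 1380 s × 1.06 = 10848.1 Mb
Total: 33248.8 Mb = 4156.1 MB.
= 4.156 GB.

4.16 GB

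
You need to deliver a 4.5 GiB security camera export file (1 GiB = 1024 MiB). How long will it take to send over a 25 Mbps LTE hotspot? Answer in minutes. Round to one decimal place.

File: 4.5 GiB = 38654.7 Mb.
At 25 Mbps: 38654.7 / 25 = 1546.2 s ≈ 25.8 minutes.

25.8 minutes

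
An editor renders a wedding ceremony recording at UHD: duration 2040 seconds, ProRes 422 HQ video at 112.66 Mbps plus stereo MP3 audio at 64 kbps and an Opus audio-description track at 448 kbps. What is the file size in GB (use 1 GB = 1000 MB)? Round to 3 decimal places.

28.859 GB

Audio total: 64 + 448 = 512 kbps = 0.512 Mbps.
Total bitrate: 112.66 + 0.512 = 113.172 Mbps.
Stream data: 113.172 Mbps × 2040 s = 230870.9 Mb.
230,871 Mb ÷ 8 = 28,859 MB → 28.86 GB.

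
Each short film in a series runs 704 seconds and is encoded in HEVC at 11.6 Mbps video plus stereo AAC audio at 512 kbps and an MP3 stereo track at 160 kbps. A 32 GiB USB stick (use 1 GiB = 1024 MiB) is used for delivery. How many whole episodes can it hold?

Audio total: 512 + 160 = 672 kbps = 0.672 Mbps.
Total bitrate: 12.272 Mbps.
Per item: 12.272 Mbps × 704 s = 8,639 Mb = 1,080 MB.
Capacity: 32 GiB = 274,878 Mb; 31.82 items → 31 complete.

31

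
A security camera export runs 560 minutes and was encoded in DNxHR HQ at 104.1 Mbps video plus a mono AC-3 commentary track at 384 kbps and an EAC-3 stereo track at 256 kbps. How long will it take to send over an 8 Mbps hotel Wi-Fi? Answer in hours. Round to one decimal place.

122.2 hours

560 min = 33600 s
Audio total: 384 + 256 = 640 kbps = 0.640 Mbps.
Total bitrate: 104.740 Mbps.
File: 104.740 Mbps × 33600 s = 3519264.0 Mb.
At 8 Mbps: 3519264.0 / 8 = 439908.0 s ≈ 122 hours.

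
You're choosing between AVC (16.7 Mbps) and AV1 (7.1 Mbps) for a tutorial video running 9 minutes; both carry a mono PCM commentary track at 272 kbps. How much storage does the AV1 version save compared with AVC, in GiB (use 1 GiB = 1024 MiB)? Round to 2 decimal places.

0.60 GiB

9 min = 540 s
Audio: 272 kbps = 0.272 Mbps.
AVC: 16.972 Mbps × 540 s = 9164.9 Mb = 1.067 GiB.
AV1: 7.372 Mbps × 540 s = 3980.9 Mb = 0.463 GiB.
Saving: 1.067 − 0.463 = 0.603 GiB.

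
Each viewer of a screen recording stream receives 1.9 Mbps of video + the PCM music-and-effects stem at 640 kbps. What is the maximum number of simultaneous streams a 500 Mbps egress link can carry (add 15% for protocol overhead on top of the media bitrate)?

171

Audio: 640 kbps = 0.640 Mbps.
Per-viewer media rate: 2.540 Mbps.
On the wire with 15% overhead: 2.921 Mbps.
500 Mbps = 500.0 Mbps; 500.0 / 2.921 = 171.17 → 171 viewers.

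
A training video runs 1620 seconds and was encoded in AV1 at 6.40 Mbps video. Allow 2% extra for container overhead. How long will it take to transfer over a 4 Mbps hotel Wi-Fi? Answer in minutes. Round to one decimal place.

File: 6.400 Mbps × 1620 s = 10368.0 Mb.
With 2% container overhead: ×1.02. → 10575.4 Mb.
At 4 Mbps: 10575.4 / 4 = 2643.8 s ≈ 44.1 minutes.

44.1 minutes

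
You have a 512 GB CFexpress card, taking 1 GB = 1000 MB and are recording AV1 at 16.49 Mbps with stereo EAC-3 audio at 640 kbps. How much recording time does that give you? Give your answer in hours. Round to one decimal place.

66.4 hours

Audio: 640 kbps = 0.640 Mbps.
Total bitrate: 16.49 + 0.640 = 17.130 Mbps.
Capacity: 512 GB = 4,096,000 Mb.
Recording time: 4,096,000 / 17.130 = 239,113 s ≈ 66.4 hours.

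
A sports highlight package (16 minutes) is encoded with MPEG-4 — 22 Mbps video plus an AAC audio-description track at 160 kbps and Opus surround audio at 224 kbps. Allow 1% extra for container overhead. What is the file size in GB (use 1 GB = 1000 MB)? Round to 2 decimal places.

2.71 GB

16 min = 960 s
Audio total: 160 + 224 = 384 kbps = 0.384 Mbps.
Total bitrate: 22 + 0.384 = 22.384 Mbps.
Stream data: 22.384 Mbps × 960 s = 21488.6 Mb.
With 1% container overhead: ×1.01.
21,704 Mb ÷ 8 = 2,713 MB → 2.713 GB.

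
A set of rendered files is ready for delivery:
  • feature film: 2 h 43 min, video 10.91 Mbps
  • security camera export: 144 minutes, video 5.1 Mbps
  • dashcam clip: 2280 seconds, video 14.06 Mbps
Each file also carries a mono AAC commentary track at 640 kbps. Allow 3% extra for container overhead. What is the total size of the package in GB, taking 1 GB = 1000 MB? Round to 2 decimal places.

Audio: 640 kbps = 0.640 Mbps.
feature film: 11.550 Mbps × 9780 s × 1.03 = 116347.8 Mb
security camera export: 5.740 Mbps × 8640 s × 1.03 = 51081.4 Mb
dashcam clip: 14.700 Mbps × 2280 s × 1.03 = 34521.5 Mb
Total: 201950.7 Mb = 25243.8 MB.
= 25.24 GB.

25.24 GB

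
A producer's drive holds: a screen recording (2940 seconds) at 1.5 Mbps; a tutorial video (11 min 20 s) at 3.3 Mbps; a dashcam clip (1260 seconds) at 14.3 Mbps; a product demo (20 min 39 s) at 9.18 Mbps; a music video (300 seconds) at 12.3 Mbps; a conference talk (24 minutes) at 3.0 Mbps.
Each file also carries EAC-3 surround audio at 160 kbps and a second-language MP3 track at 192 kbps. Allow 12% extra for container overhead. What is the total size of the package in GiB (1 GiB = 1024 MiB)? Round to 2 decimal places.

Audio total: 160 + 192 = 352 kbps = 0.352 Mbps.
screen recording: 1.852 Mbps × 2940 s × 1.12 = 6098.3 Mb
tutorial video: 3.652 Mbps × 680 s × 1.12 = 2781.4 Mb
dashcam clip: 14.652 Mbps × 1260 s × 1.12 = 20676.9 Mb
product demo: 9.532 Mbps × 1239 s × 1.12 = 13227.4 Mb
music video: 12.652 Mbps × 300 s × 1.12 = 4251.1 Mb
conference talk: 3.352 Mbps × 1440 s × 1.12 = 5406.1 Mb
Total: 52441.1 Mb = 6555.1 MB.
= 6.105 GiB.

6.10 GiB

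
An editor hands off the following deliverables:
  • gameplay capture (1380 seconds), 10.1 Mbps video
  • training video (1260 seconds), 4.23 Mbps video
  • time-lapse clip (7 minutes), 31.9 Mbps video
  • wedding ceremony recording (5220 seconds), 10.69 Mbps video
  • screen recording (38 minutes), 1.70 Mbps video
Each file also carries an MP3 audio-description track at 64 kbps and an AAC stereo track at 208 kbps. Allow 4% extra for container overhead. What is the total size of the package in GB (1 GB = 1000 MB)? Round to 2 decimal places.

12.38 GB

Audio total: 64 + 208 = 272 kbps = 0.272 Mbps.
gameplay capture: 10.372 Mbps × 1380 s × 1.04 = 14885.9 Mb
training video: 4.502 Mbps × 1260 s × 1.04 = 5899.4 Mb
time-lapse clip: 32.172 Mbps × 420 s × 1.04 = 14052.7 Mb
wedding ceremony recording: 10.962 Mbps × 5220 s × 1.04 = 59510.5 Mb
screen recording: 1.972 Mbps × 2280 s × 1.04 = 4676.0 Mb
Total: 99024.6 Mb = 12378.1 MB.
= 12.38 GB.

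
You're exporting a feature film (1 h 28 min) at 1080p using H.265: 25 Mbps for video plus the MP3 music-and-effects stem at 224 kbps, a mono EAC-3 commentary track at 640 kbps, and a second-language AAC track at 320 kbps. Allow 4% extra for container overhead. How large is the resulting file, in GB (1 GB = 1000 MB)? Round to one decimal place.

1 h 28 min = 88 min = 5280 s
Audio total: 224 + 640 + 320 = 1184 kbps = 1.184 Mbps.
Total bitrate: 25 + 1.184 = 26.184 Mbps.
Stream data: 26.184 Mbps × 5280 s = 138251.5 Mb.
With 4% container overhead: ×1.04.
143,782 Mb ÷ 8 = 17,973 MB → 17.97 GB.

18.0 GB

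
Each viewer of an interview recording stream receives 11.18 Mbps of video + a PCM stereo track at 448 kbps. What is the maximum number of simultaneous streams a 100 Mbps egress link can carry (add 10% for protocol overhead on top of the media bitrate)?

Audio: 448 kbps = 0.448 Mbps.
Per-viewer media rate: 11.628 Mbps.
On the wire with 10% overhead: 12.791 Mbps.
100 Mbps = 100.0 Mbps; 100.0 / 12.791 = 7.82 → 7 viewers.

7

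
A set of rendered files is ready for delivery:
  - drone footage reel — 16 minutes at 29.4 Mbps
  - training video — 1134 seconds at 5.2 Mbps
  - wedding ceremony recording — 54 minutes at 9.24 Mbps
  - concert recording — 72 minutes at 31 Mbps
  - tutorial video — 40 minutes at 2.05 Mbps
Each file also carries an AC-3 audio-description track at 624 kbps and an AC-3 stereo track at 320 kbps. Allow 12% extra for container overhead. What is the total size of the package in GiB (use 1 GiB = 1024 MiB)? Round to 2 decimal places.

Audio total: 624 + 320 = 944 kbps = 0.944 Mbps.
drone footage reel: 30.344 Mbps × 960 s × 1.12 = 32625.9 Mb
training video: 6.144 Mbps × 1134 s × 1.12 = 7803.4 Mb
wedding ceremony recording: 10.184 Mbps × 3240 s × 1.12 = 36955.7 Mb
concert recording: 31.944 Mbps × 4320 s × 1.12 = 154557.8 Mb
tutorial video: 2.994 Mbps × 2400 s × 1.12 = 8047.9 Mb
Total: 239990.7 Mb = 29998.8 MB.
= 27.94 GiB.

27.94 GiB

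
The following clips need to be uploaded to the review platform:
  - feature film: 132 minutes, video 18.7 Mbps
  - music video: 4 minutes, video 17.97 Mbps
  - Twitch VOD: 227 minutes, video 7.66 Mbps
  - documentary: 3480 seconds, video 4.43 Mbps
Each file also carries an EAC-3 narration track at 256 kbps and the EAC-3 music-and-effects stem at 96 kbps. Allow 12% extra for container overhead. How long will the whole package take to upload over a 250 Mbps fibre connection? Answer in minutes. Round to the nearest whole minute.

Audio total: 256 + 96 = 352 kbps = 0.352 Mbps.
feature film: 19.052 Mbps × 7920 s × 1.12 = 168998.9 Mb
music video: 18.322 Mbps × 240 s × 1.12 = 4925.0 Mb
Twitch VOD: 8.012 Mbps × 13620 s × 1.12 = 122218.3 Mb
documentary: 4.782 Mbps × 3480 s × 1.12 = 18638.3 Mb
Total: 314780.4 Mb = 39347.5 MB.
At 250 Mbps: 314780.4 / 250 = 1259 s ≈ 21 minutes.

21 minutes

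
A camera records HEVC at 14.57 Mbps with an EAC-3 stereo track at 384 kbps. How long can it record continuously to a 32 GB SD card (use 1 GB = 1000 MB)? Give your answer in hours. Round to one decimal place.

4.8 hours

Audio: 384 kbps = 0.384 Mbps.
Total bitrate: 14.57 + 0.384 = 14.954 Mbps.
Capacity: 32 GB = 256,000 Mb.
Recording time: 256,000 / 14.954 = 17,119 s ≈ 4.76 hours.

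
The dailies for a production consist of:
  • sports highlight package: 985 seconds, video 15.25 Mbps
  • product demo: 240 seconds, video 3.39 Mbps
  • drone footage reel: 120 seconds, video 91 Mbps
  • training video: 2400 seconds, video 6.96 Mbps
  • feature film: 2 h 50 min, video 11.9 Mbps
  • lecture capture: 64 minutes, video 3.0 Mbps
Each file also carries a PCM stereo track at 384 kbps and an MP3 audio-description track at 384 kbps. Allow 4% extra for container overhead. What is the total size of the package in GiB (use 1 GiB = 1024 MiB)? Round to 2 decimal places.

Audio total: 384 + 384 = 768 kbps = 0.768 Mbps.
sports highlight package: 16.018 Mbps × 985 s × 1.04 = 16408.8 Mb
product demo: 4.158 Mbps × 240 s × 1.04 = 1037.8 Mb
drone footage reel: 91.768 Mbps × 120 s × 1.04 = 11452.6 Mb
training video: 7.728 Mbps × 2400 s × 1.04 = 19289.1 Mb
feature film: 12.668 Mbps × 10200 s × 1.04 = 134382.1 Mb
lecture capture: 3.768 Mbps × 3840 s × 1.04 = 15047.9 Mb
Total: 197618.4 Mb = 24702.3 MB.
= 23.01 GiB.

23.01 GiB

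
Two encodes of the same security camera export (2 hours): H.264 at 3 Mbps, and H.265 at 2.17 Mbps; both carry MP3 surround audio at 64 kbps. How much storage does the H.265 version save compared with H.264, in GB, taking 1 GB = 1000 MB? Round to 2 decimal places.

2 h = 7200 s
Audio: 64 kbps = 0.064 Mbps.
H.264: 3.064 Mbps × 7200 s = 22060.8 Mb = 2.758 GB.
H.265: 2.234 Mbps × 7200 s = 16084.8 Mb = 2.011 GB.
Saving: 2.758 − 2.011 = 0.747 GB.

0.75 GB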